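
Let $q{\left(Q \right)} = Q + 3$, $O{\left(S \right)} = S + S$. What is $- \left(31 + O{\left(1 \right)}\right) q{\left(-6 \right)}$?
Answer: $99$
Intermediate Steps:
$O{\left(S \right)} = 2 S$
$q{\left(Q \right)} = 3 + Q$
$- \left(31 + O{\left(1 \right)}\right) q{\left(-6 \right)} = - \left(31 + 2 \cdot 1\right) \left(3 - 6\right) = - \left(31 + 2\right) \left(-3\right) = - 33 \left(-3\right) = \left(-1\right) \left(-99\right) = 99$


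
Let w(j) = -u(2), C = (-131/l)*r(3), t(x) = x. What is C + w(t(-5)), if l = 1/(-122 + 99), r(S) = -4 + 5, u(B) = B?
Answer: 3011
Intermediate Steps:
r(S) = 1
l = -1/23 (l = 1/(-23) = -1/23 ≈ -0.043478)
C = 3013 (C = -131/(-1/23)*1 = -131*(-23)*1 = 3013*1 = 3013)
w(j) = -2 (w(j) = -1*2 = -2)
C + w(t(-5)) = 3013 - 2 = 3011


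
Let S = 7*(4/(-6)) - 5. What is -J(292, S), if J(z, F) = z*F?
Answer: 8468/3 ≈ 2822.7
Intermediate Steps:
S = -29/3 (S = 7*(4*(-⅙)) - 5 = 7*(-⅔) - 5 = -14/3 - 5 = -29/3 ≈ -9.6667)
J(z, F) = F*z
-J(292, S) = -(-29)*292/3 = -1*(-8468/3) = 8468/3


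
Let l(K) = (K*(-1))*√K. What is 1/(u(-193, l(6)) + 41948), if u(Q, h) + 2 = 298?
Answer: 1/42244 ≈ 2.3672e-5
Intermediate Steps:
l(K) = -K^(3/2) (l(K) = (-K)*√K = -K^(3/2))
u(Q, h) = 296 (u(Q, h) = -2 + 298 = 296)
1/(u(-193, l(6)) + 41948) = 1/(296 + 41948) = 1/42244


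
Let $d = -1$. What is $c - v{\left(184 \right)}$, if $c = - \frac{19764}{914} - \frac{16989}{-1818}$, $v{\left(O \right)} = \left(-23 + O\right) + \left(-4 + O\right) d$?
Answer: $\frac{1861397}{276942} \approx 6.7213$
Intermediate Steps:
$v{\left(O \right)} = -19$ ($v{\left(O \right)} = \left(-23 + O\right) + \left(-4 + O\right) \left(-1\right) = \left(-23 + O\right) - \left(-4 + O\right) = -19$)
$c = - \frac{3400501}{276942}$ ($c = \left(-19764\right) \frac{1}{914} - - \frac{5663}{606} = - \frac{9882}{457} + \frac{5663}{606} = - \frac{3400501}{276942} \approx -12.279$)
$c - v{\left(184 \right)} = - \frac{3400501}{276942} - -19 = - \frac{3400501}{276942} + 19 = \frac{1861397}{276942}$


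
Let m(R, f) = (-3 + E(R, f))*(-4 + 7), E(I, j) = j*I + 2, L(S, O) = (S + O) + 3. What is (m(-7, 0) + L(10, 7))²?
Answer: 289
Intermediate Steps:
L(S, O) = 3 + O + S (L(S, O) = (O + S) + 3 = 3 + O + S)
E(I, j) = 2 + I*j (E(I, j) = I*j + 2 = 2 + I*j)
m(R, f) = -3 + 3*R*f (m(R, f) = (-3 + (2 + R*f))*(-4 + 7) = (-1 + R*f)*3 = -3 + 3*R*f)
(m(-7, 0) + L(10, 7))² = ((-3 + 3*(-7)*0) + (3 + 7 + 10))² = ((-3 + 0) + 20)² = (-3 + 20)² = 17² = 289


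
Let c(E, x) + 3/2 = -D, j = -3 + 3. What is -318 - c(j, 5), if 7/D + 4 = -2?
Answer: -953/3 ≈ -317.67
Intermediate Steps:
j = 0
D = -7/6 (D = 7/(-4 - 2) = 7/(-6) = 7*(-⅙) = -7/6 ≈ -1.1667)
c(E, x) = -⅓ (c(E, x) = -3/2 - 1*(-7/6) = -3/2 + 7/6 = -⅓)
-318 - c(j, 5) = -318 - 1*(-⅓) = -318 + ⅓ = -953/3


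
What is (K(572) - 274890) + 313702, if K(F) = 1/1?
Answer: 38813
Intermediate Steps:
K(F) = 1
(K(572) - 274890) + 313702 = (1 - 274890) + 313702 = -274889 + 313702 = 38813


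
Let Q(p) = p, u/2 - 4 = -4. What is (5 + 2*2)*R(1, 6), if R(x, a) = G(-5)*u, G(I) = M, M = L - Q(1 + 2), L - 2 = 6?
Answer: 0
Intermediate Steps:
u = 0 (u = 8 + 2*(-4) = 8 - 8 = 0)
L = 8 (L = 2 + 6 = 8)
M = 5 (M = 8 - (1 + 2) = 8 - 1*3 = 8 - 3 = 5)
G(I) = 5
R(x, a) = 0 (R(x, a) = 5*0 = 0)
(5 + 2*2)*R(1, 6) = (5 + 2*2)*0 = (5 + 4)*0 = 9*0 = 0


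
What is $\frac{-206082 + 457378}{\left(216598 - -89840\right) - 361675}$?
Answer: $- \frac{251296}{55237} \approx -4.5494$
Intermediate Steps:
$\frac{-206082 + 457378}{\left(216598 - -89840\right) - 361675} = \frac{251296}{\left(216598 + 89840\right) - 361675} = \frac{251296}{306438 - 361675} = \frac{251296}{-55237} = 251296 \left(- \frac{1}{55237}\right) = - \frac{251296}{55237}$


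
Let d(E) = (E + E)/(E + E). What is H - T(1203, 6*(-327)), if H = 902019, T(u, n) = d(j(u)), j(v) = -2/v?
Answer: 902018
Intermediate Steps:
d(E) = 1 (d(E) = (2*E)/((2*E)) = (2*E)*(1/(2*E)) = 1)
T(u, n) = 1
H - T(1203, 6*(-327)) = 902019 - 1*1 = 902019 - 1 = 902018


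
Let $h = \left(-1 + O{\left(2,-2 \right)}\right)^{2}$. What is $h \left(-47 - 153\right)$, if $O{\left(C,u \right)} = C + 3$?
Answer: $-3200$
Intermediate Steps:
$O{\left(C,u \right)} = 3 + C$
$h = 16$ ($h = \left(-1 + \left(3 + 2\right)\right)^{2} = \left(-1 + 5\right)^{2} = 4^{2} = 16$)
$h \left(-47 - 153\right) = 16 \left(-47 - 153\right) = 16 \left(-200\right) = -3200$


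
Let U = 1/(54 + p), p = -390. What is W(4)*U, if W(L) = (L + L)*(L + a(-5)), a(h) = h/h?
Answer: -5/42 ≈ -0.11905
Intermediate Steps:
a(h) = 1
U = -1/336 (U = 1/(54 - 390) = 1/(-336) = -1/336 ≈ -0.0029762)
W(L) = 2*L*(1 + L) (W(L) = (L + L)*(L + 1) = (2*L)*(1 + L) = 2*L*(1 + L))
W(4)*U = (2*4*(1 + 4))*(-1/336) = (2*4*5)*(-1/336) = 40*(-1/336) = -5/42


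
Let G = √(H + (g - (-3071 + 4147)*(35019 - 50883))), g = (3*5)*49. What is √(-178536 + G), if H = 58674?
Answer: √(-178536 + √17129073) ≈ 417.61*I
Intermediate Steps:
g = 735 (g = 15*49 = 735)
G = √17129073 (G = √(58674 + (735 - (-3071 + 4147)*(35019 - 50883))) = √(58674 + (735 - 1076*(-15864))) = √(58674 + (735 - 1*(-17069664))) = √(58674 + (735 + 17069664)) = √(58674 + 17070399) = √17129073 ≈ 4138.7)
√(-178536 + G) = √(-178536 + √17129073)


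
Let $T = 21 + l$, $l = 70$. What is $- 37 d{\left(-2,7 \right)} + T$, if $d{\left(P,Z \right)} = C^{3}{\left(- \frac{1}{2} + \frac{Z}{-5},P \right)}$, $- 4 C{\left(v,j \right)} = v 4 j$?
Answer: $\frac{265158}{125} \approx 2121.3$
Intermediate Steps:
$C{\left(v,j \right)} = - j v$ ($C{\left(v,j \right)} = - \frac{v 4 j}{4} = - \frac{4 v j}{4} = - \frac{4 j v}{4} = - j v$)
$d{\left(P,Z \right)} = - P^{3} \left(- \frac{1}{2} - \frac{Z}{5}\right)^{3}$ ($d{\left(P,Z \right)} = \left(- P \left(- \frac{1}{2} + \frac{Z}{-5}\right)\right)^{3} = \left(- P \left(\left(-1\right) \frac{1}{2} + Z \left(- \frac{1}{5}\right)\right)\right)^{3} = \left(- P \left(- \frac{1}{2} - \frac{Z}{5}\right)\right)^{3} = - P^{3} \left(- \frac{1}{2} - \frac{Z}{5}\right)^{3}$)
$T = 91$ ($T = 21 + 70 = 91$)
$- 37 d{\left(-2,7 \right)} + T = - 37 \frac{\left(-2\right)^{3} \left(5 + 2 \cdot 7\right)^{3}}{1000} + 91 = - 37 \cdot \frac{1}{1000} \left(-8\right) \left(5 + 14\right)^{3} + 91 = - 37 \cdot \frac{1}{1000} \left(-8\right) 19^{3} + 91 = - 37 \cdot \frac{1}{1000} \left(-8\right) 6859 + 91 = \left(-37\right) \left(- \frac{6859}{125}\right) + 91 = \frac{253783}{125} + 91 = \frac{265158}{125}$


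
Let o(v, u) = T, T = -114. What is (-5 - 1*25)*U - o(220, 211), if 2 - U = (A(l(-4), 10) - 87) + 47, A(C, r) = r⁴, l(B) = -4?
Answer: 298854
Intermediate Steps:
o(v, u) = -114
U = -9958 (U = 2 - ((10⁴ - 87) + 47) = 2 - ((10000 - 87) + 47) = 2 - (9913 + 47) = 2 - 1*9960 = 2 - 9960 = -9958)
(-5 - 1*25)*U - o(220, 211) = (-5 - 1*25)*(-9958) - 1*(-114) = (-5 - 25)*(-9958) + 114 = -30*(-9958) + 114 = 298740 + 114 = 298854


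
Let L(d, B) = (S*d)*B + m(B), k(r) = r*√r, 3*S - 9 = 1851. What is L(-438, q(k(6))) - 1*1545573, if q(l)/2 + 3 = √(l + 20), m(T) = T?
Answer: 83781 - 543118*√(20 + 6*√6) ≈ -3.1154e+6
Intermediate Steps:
S = 620 (S = 3 + (⅓)*1851 = 3 + 617 = 620)
k(r) = r^(3/2)
q(l) = -6 + 2*√(20 + l) (q(l) = -6 + 2*√(l + 20) = -6 + 2*√(20 + l))
L(d, B) = B + 620*B*d (L(d, B) = (620*d)*B + B = 620*B*d + B = B + 620*B*d)
L(-438, q(k(6))) - 1*1545573 = (-6 + 2*√(20 + 6^(3/2)))*(1 + 620*(-438)) - 1*1545573 = (-6 + 2*√(20 + 6*√6))*(1 - 271560) - 1545573 = (-6 + 2*√(20 + 6*√6))*(-271559) - 1545573 = (1629354 - 543118*√(20 + 6*√6)) - 1545573 = 83781 - 543118*√(20 + 6*√6)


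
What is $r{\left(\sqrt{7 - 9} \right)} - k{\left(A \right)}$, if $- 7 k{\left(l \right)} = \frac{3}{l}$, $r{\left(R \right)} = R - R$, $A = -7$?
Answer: $- \frac{3}{49} \approx -0.061224$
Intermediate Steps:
$r{\left(R \right)} = 0$
$k{\left(l \right)} = - \frac{3}{7 l}$ ($k{\left(l \right)} = - \frac{3 \frac{1}{l}}{7} = - \frac{3}{7 l}$)
$r{\left(\sqrt{7 - 9} \right)} - k{\left(A \right)} = 0 - - \frac{3}{7 \left(-7\right)} = 0 - \left(- \frac{3}{7}\right) \left(- \frac{1}{7}\right) = 0 - \frac{3}{49} = - \frac{3}{49}$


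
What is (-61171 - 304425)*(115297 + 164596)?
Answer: -102327761228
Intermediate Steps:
(-61171 - 304425)*(115297 + 164596) = -365596*279893 = -102327761228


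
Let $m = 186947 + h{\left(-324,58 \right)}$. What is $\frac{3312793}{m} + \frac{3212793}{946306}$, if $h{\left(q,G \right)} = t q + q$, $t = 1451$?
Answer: $- \frac{2224085864365}{268278697306} \approx -8.2902$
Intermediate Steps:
$h{\left(q,G \right)} = 1452 q$ ($h{\left(q,G \right)} = 1451 q + q = 1452 q$)
$m = -283501$ ($m = 186947 + 1452 \left(-324\right) = 186947 - 470448 = -283501$)
$\frac{3312793}{m} + \frac{3212793}{946306} = \frac{3312793}{-283501} + \frac{3212793}{946306} = 3312793 \left(- \frac{1}{283501}\right) + 3212793 \cdot \frac{1}{946306} = - \frac{3312793}{283501} + \frac{3212793}{946306} = - \frac{2224085864365}{268278697306}$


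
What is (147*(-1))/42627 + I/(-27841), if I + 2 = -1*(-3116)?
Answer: -45611035/395592769 ≈ -0.11530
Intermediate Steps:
I = 3114 (I = -2 - 1*(-3116) = -2 + 3116 = 3114)
(147*(-1))/42627 + I/(-27841) = (147*(-1))/42627 + 3114/(-27841) = -147*1/42627 + 3114*(-1/27841) = -49/14209 - 3114/27841 = -45611035/395592769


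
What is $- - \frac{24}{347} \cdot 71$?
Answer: $\frac{1704}{347} \approx 4.9107$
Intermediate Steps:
$- - \frac{24}{347} \cdot 71 = - \left(-24\right) \frac{1}{347} \cdot 71 = - \frac{\left(-24\right) 71}{347} = \left(-1\right) \left(- \frac{1704}{347}\right) = \frac{1704}{347}$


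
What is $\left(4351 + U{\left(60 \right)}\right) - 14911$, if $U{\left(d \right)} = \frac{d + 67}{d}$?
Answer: $- \frac{633473}{60} \approx -10558.0$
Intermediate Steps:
$U{\left(d \right)} = \frac{67 + d}{d}$
$\left(4351 + U{\left(60 \right)}\right) - 14911 = \left(4351 + \frac{67 + 60}{60}\right) - 14911 = \left(4351 + \frac{1}{60} \cdot 127\right) - 14911 = \left(4351 + \frac{127}{60}\right) - 14911 = \frac{261187}{60} - 14911 = - \frac{633473}{60}$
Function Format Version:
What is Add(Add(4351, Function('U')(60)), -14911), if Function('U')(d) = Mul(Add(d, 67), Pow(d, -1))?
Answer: Rational(-633473, 60) ≈ -10558.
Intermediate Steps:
Function('U')(d) = Mul(Pow(d, -1), Add(67, d)) (Function('U')(d) = Mul(Add(67, d), Pow(d, -1)) = Mul(Pow(d, -1), Add(67, d)))
Add(Add(4351, Function('U')(60)), -14911) = Add(Add(4351, Mul(Pow(60, -1), Add(67, 60))), -14911) = Add(Add(4351, Mul(Rational(1, 60), 127)), -14911) = Add(Add(4351, Rational(127, 60)), -14911) = Add(Rational(261187, 60), -14911) = Rational(-633473, 60)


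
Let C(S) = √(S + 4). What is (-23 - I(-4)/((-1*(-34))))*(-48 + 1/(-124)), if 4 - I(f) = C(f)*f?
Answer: 2339529/2108 ≈ 1109.8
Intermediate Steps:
C(S) = √(4 + S)
I(f) = 4 - f*√(4 + f) (I(f) = 4 - √(4 + f)*f = 4 - f*√(4 + f))
(-23 - I(-4)/((-1*(-34))))*(-48 + 1/(-124)) = (-23 - (4 - 1*(-4)*√(4 - 4))/((-1*(-34))))*(-48 + 1/(-124)) = (-23 - (4 - 1*(-4)*√0)/34)*(-48 - 1/124) = (-23 - (4 - 1*(-4)*0)/34)*(-5953/124) = (-23 - (4 + 0)/34)*(-5953/124) = (-23 - 4/34)*(-5953/124) = (-23 - 1*2/17)*(-5953/124) = (-23 - 2/17)*(-5953/124) = -393/17*(-5953/124) = 2339529/2108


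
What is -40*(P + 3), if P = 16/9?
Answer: -1720/9 ≈ -191.11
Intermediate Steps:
P = 16/9 (P = 16*(⅑) = 16/9 ≈ 1.7778)
-40*(P + 3) = -40*(16/9 + 3) = -40*43/9 = -1720/9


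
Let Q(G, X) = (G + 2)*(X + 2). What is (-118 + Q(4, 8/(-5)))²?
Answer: 334084/25 ≈ 13363.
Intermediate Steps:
Q(G, X) = (2 + G)*(2 + X)
(-118 + Q(4, 8/(-5)))² = (-118 + (4 + 2*4 + 2*(8/(-5)) + 4*(8/(-5))))² = (-118 + (4 + 8 + 2*(8*(-⅕)) + 4*(8*(-⅕))))² = (-118 + (4 + 8 + 2*(-8/5) + 4*(-8/5)))² = (-118 + (4 + 8 - 16/5 - 32/5))² = (-118 + 12/5)² = (-578/5)² = 334084/25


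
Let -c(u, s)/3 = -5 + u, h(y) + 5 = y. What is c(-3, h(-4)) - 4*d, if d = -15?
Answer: 84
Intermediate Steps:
h(y) = -5 + y
c(u, s) = 15 - 3*u (c(u, s) = -3*(-5 + u) = 15 - 3*u)
c(-3, h(-4)) - 4*d = (15 - 3*(-3)) - 4*(-15) = (15 + 9) + 60 = 24 + 60 = 84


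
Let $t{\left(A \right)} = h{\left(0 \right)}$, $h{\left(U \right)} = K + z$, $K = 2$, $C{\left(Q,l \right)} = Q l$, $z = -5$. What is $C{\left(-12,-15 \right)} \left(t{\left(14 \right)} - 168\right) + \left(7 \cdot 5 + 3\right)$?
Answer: $-30742$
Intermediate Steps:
$h{\left(U \right)} = -3$ ($h{\left(U \right)} = 2 - 5 = -3$)
$t{\left(A \right)} = -3$
$C{\left(-12,-15 \right)} \left(t{\left(14 \right)} - 168\right) + \left(7 \cdot 5 + 3\right) = \left(-12\right) \left(-15\right) \left(-3 - 168\right) + \left(7 \cdot 5 + 3\right) = 180 \left(-171\right) + \left(35 + 3\right) = -30780 + 38 = -30742$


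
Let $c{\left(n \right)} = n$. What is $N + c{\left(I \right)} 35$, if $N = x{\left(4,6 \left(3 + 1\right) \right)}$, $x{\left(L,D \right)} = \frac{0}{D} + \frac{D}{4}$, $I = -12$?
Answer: $-414$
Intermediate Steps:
$x{\left(L,D \right)} = \frac{D}{4}$ ($x{\left(L,D \right)} = 0 + D \frac{1}{4} = 0 + \frac{D}{4} = \frac{D}{4}$)
$N = 6$ ($N = \frac{6 \left(3 + 1\right)}{4} = \frac{6 \cdot 4}{4} = \frac{1}{4} \cdot 24 = 6$)
$N + c{\left(I \right)} 35 = 6 - 420 = -414$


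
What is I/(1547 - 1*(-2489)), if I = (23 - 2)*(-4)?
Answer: -21/1009 ≈ -0.020813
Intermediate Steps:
I = -84 (I = 21*(-4) = -84)
I/(1547 - 1*(-2489)) = -84/(1547 - 1*(-2489)) = -84/(1547 + 2489) = -84/4036 = -84*1/4036 = -21/1009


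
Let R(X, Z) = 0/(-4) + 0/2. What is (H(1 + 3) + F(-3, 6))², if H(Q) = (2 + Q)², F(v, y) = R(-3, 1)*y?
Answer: 1296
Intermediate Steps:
R(X, Z) = 0 (R(X, Z) = 0*(-¼) + 0*(½) = 0 + 0 = 0)
F(v, y) = 0 (F(v, y) = 0*y = 0)
(H(1 + 3) + F(-3, 6))² = ((2 + (1 + 3))² + 0)² = ((2 + 4)² + 0)² = (6² + 0)² = (36 + 0)² = 36² = 1296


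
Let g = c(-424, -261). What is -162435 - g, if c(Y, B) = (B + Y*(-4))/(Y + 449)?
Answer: -812462/5 ≈ -1.6249e+5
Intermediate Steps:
c(Y, B) = (B - 4*Y)/(449 + Y)
g = 287/5 (g = (-261 - 4*(-424))/(449 - 424) = (-261 + 1696)/25 = (1/25)*1435 = 287/5 ≈ 57.400)
-162435 - g = -162435 - 1*287/5 = -162435 - 287/5 = -812462/5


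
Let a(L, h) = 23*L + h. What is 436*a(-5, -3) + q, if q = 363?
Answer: -51085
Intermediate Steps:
a(L, h) = h + 23*L
436*a(-5, -3) + q = 436*(-3 + 23*(-5)) + 363 = 436*(-3 - 115) + 363 = 436*(-118) + 363 = -51448 + 363 = -51085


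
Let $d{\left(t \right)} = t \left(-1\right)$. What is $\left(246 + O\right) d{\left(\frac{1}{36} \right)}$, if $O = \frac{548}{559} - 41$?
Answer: $- \frac{38381}{6708} \approx -5.7217$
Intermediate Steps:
$d{\left(t \right)} = - t$
$O = - \frac{22371}{559}$ ($O = 548 \cdot \frac{1}{559} - 41 = \frac{548}{559} - 41 = - \frac{22371}{559} \approx -40.02$)
$\left(246 + O\right) d{\left(\frac{1}{36} \right)} = \left(246 - \frac{22371}{559}\right) \left(- \frac{1}{36}\right) = \frac{115143 \left(\left(-1\right) \frac{1}{36}\right)}{559} = \frac{115143}{559} \left(- \frac{1}{36}\right) = - \frac{38381}{6708}$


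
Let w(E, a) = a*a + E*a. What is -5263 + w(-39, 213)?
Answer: 31799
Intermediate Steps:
w(E, a) = a² + E*a
-5263 + w(-39, 213) = -5263 + 213*(-39 + 213) = -5263 + 213*174 = -5263 + 37062 = 31799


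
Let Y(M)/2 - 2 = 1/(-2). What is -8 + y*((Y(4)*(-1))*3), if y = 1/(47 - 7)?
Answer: -329/40 ≈ -8.2250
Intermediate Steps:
Y(M) = 3 (Y(M) = 4 + 2/(-2) = 4 + 2*(-½) = 4 - 1 = 3)
y = 1/40 ≈ 0.025000
-8 + y*((Y(4)*(-1))*3) = -8 + ((3*(-1))*3)/40 = -8 + (-3*3)/40 = -8 + (1/40)*(-9) = -8 - 9/40 = -329/40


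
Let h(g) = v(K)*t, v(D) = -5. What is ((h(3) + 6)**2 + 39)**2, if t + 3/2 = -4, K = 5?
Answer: 21576025/16 ≈ 1.3485e+6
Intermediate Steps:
t = -11/2 (t = -3/2 - 4 = -11/2 ≈ -5.5000)
h(g) = 55/2 (h(g) = -5*(-11/2) = 55/2)
((h(3) + 6)**2 + 39)**2 = ((55/2 + 6)**2 + 39)**2 = ((67/2)**2 + 39)**2 = (4489/4 + 39)**2 = (4645/4)**2 = 21576025/16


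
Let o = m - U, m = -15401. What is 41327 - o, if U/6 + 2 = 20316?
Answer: 178612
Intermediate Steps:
U = 121884 (U = -12 + 6*20316 = -12 + 121896 = 121884)
o = -137285 (o = -15401 - 1*121884 = -15401 - 121884 = -137285)
41327 - o = 41327 - 1*(-137285) = 41327 + 137285 = 178612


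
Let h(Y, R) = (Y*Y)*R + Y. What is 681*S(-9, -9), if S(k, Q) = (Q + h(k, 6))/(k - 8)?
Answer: -318708/17 ≈ -18748.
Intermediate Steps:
h(Y, R) = Y + R*Y² (h(Y, R) = Y²*R + Y = R*Y² + Y = Y + R*Y²)
S(k, Q) = (Q + k*(1 + 6*k))/(-8 + k) (S(k, Q) = (Q + k*(1 + 6*k))/(k - 8) = (Q + k*(1 + 6*k))/(-8 + k))
681*S(-9, -9) = 681*((-9 - 9*(1 + 6*(-9)))/(-8 - 9)) = 681*((-9 - 9*(1 - 54))/(-17)) = 681*(-(-9 - 9*(-53))/17) = 681*(-(-9 + 477)/17) = 681*(-1/17*468) = 681*(-468/17) = -318708/17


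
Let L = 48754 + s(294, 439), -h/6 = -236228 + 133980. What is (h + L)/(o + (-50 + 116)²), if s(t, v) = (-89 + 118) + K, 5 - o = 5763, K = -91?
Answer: -331090/701 ≈ -472.31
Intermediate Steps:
o = -5758 (o = 5 - 1*5763 = 5 - 5763 = -5758)
s(t, v) = -62 (s(t, v) = (-89 + 118) - 91 = 29 - 91 = -62)
h = 613488 (h = -6*(-236228 + 133980) = -6*(-102248) = 613488)
L = 48692 (L = 48754 - 62 = 48692)
(h + L)/(o + (-50 + 116)²) = (613488 + 48692)/(-5758 + (-50 + 116)²) = 662180/(-5758 + 66²) = 662180/(-5758 + 4356) = 662180/(-1402) = 662180*(-1/1402) = -331090/701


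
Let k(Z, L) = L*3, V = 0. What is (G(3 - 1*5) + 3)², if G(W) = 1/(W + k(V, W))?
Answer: 529/64 ≈ 8.2656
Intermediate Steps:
k(Z, L) = 3*L
G(W) = 1/(4*W) (G(W) = 1/(W + 3*W) = 1/(4*W))
(G(3 - 1*5) + 3)² = (1/(4*(3 - 1*5)) + 3)² = (1/(4*(3 - 5)) + 3)² = ((¼)/(-2) + 3)² = ((¼)*(-½) + 3)² = (-⅛ + 3)² = (23/8)² = 529/64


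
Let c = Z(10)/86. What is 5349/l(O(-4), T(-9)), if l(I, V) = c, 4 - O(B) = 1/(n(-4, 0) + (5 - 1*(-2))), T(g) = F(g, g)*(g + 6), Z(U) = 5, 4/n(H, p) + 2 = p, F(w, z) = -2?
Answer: 460014/5 ≈ 92003.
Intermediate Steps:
n(H, p) = 4/(-2 + p)
T(g) = -12 - 2*g (T(g) = -2*(g + 6) = -2*(6 + g) = -12 - 2*g)
O(B) = 19/5 (O(B) = 4 - 1/(4/(-2 + 0) + (5 - 1*(-2))) = 4 - 1/(4/(-2) + (5 + 2)) = 4 - 1/(4*(-½) + 7) = 4 - 1/(-2 + 7) = 4 - 1/5 = 4 - 1*⅕ = 4 - ⅕ = 19/5)
c = 5/86 ≈ 0.058140
l(I, V) = 5/86
5349/l(O(-4), T(-9)) = 5349/(5/86) = 5349*(86/5) = 460014/5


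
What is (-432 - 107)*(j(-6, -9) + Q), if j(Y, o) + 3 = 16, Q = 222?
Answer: -126665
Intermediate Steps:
j(Y, o) = 13 (j(Y, o) = -3 + 16 = 13)
(-432 - 107)*(j(-6, -9) + Q) = (-432 - 107)*(13 + 222) = -539*235 = -126665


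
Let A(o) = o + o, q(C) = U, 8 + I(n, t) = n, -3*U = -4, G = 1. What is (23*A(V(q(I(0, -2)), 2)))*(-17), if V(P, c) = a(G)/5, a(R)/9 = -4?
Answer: 28152/5 ≈ 5630.4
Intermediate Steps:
a(R) = -36 (a(R) = 9*(-4) = -36)
U = 4/3 (U = -⅓*(-4) = 4/3 ≈ 1.3333)
I(n, t) = -8 + n
q(C) = 4/3
V(P, c) = -36/5
A(o) = 2*o
(23*A(V(q(I(0, -2)), 2)))*(-17) = (23*(2*(-36/5)))*(-17) = (23*(-72/5))*(-17) = -1656/5*(-17) = 28152/5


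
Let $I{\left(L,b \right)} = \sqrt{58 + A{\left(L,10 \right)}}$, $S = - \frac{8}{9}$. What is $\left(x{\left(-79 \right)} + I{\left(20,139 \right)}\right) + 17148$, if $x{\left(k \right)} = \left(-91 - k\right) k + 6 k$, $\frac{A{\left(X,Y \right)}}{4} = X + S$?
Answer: $17622 + \frac{11 \sqrt{10}}{3} \approx 17634.0$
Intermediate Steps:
$S = - \frac{8}{9}$ ($S = \left(-8\right) \frac{1}{9} = - \frac{8}{9} \approx -0.88889$)
$A{\left(X,Y \right)} = - \frac{32}{9} + 4 X$ ($A{\left(X,Y \right)} = 4 \left(X - \frac{8}{9}\right) = 4 \left(- \frac{8}{9} + X\right) = - \frac{32}{9} + 4 X$)
$x{\left(k \right)} = 6 k + k \left(-91 - k\right)$ ($x{\left(k \right)} = k \left(-91 - k\right) + 6 k = 6 k + k \left(-91 - k\right)$)
$I{\left(L,b \right)} = \sqrt{\frac{490}{9} + 4 L}$ ($I{\left(L,b \right)} = \sqrt{58 + \left(- \frac{32}{9} + 4 L\right)} = \sqrt{\frac{490}{9} + 4 L}$)
$\left(x{\left(-79 \right)} + I{\left(20,139 \right)}\right) + 17148 = \left(\left(-1\right) \left(-79\right) \left(85 - 79\right) + \frac{\sqrt{490 + 36 \cdot 20}}{3}\right) + 17148 = \left(\left(-1\right) \left(-79\right) 6 + \frac{\sqrt{490 + 720}}{3}\right) + 17148 = \left(474 + \frac{\sqrt{1210}}{3}\right) + 17148 = \left(474 + \frac{11 \sqrt{10}}{3}\right) + 17148 = 17622 + \frac{11 \sqrt{10}}{3}$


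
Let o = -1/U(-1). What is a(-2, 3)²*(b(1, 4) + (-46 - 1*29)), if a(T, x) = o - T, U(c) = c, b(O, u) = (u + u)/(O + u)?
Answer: -3303/5 ≈ -660.60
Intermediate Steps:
b(O, u) = 2*u/(O + u) (b(O, u) = (2*u)/(O + u) = 2*u/(O + u))
o = 1 (o = -1/(-1) = -1*(-1) = 1)
a(T, x) = 1 - T
a(-2, 3)²*(b(1, 4) + (-46 - 1*29)) = (1 - 1*(-2))²*(2*4/(1 + 4) + (-46 - 1*29)) = (1 + 2)²*(2*4/5 + (-46 - 29)) = 3²*(2*4*(⅕) - 75) = 9*(8/5 - 75) = 9*(-367/5) = -3303/5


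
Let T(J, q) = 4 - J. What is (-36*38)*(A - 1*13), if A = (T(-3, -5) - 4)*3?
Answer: 5472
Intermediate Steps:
A = 9 (A = ((4 - 1*(-3)) - 4)*3 = ((4 + 3) - 4)*3 = (7 - 4)*3 = 3*3 = 9)
(-36*38)*(A - 1*13) = (-36*38)*(9 - 1*13) = -1368*(9 - 13) = -1368*(-4) = 5472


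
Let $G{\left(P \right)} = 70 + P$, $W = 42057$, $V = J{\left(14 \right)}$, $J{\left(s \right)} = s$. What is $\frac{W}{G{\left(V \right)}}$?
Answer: $\frac{14019}{28} \approx 500.68$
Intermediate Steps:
$V = 14$
$\frac{W}{G{\left(V \right)}} = \frac{42057}{70 + 14} = \frac{42057}{84} = 42057 \cdot \frac{1}{84} = \frac{14019}{28}$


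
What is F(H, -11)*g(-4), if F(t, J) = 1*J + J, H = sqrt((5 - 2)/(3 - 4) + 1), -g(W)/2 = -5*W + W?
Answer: 704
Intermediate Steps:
g(W) = 8*W (g(W) = -2*(-5*W + W) = -(-8)*W = 8*W)
H = I*sqrt(2) (H = sqrt(3/(-1) + 1) = sqrt(3*(-1) + 1) = sqrt(-3 + 1) = sqrt(-2) = I*sqrt(2) ≈ 1.4142*I)
F(t, J) = 2*J (F(t, J) = J + J = 2*J)
F(H, -11)*g(-4) = (2*(-11))*(8*(-4)) = -22*(-32) = 704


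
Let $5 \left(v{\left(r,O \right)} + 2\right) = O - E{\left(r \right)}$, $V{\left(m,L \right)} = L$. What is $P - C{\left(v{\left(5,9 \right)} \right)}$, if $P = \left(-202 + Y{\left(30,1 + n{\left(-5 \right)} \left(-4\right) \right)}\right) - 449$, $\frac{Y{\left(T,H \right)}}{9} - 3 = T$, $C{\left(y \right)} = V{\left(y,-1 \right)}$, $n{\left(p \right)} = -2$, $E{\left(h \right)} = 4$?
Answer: $-353$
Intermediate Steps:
$v{\left(r,O \right)} = - \frac{14}{5} + \frac{O}{5}$ ($v{\left(r,O \right)} = -2 + \frac{O - 4}{5} = -2 + \frac{-4 + O}{5} = -2 + \left(- \frac{4}{5} + \frac{O}{5}\right) = - \frac{14}{5} + \frac{O}{5}$)
$C{\left(y \right)} = -1$
$Y{\left(T,H \right)} = 27 + 9 T$
$P = -354$ ($P = \left(-202 + \left(27 + 9 \cdot 30\right)\right) - 449 = \left(-202 + \left(27 + 270\right)\right) - 449 = \left(-202 + 297\right) - 449 = 95 - 449 = -354$)
$P - C{\left(v{\left(5,9 \right)} \right)} = -354 - -1 = -354 + 1 = -353$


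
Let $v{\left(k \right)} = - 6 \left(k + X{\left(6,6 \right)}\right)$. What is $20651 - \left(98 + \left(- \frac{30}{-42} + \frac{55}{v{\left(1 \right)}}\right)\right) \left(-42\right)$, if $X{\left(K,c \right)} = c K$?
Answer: $\frac{917104}{37} \approx 24787.0$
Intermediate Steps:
$X{\left(K,c \right)} = K c$
$v{\left(k \right)} = -216 - 6 k$ ($v{\left(k \right)} = - 6 \left(k + 6 \cdot 6\right) = - 6 \left(k + 36\right) = - 6 \left(36 + k\right) = -216 - 6 k$)
$20651 - \left(98 + \left(- \frac{30}{-42} + \frac{55}{v{\left(1 \right)}}\right)\right) \left(-42\right) = 20651 - \left(98 + \left(- \frac{30}{-42} + \frac{55}{-216 - 6}\right)\right) \left(-42\right) = 20651 - \left(98 + \left(\left(-30\right) \left(- \frac{1}{42}\right) + \frac{55}{-216 - 6}\right)\right) \left(-42\right) = 20651 - \left(98 + \left(\frac{5}{7} + \frac{55}{-222}\right)\right) \left(-42\right) = 20651 - \left(98 + \left(\frac{5}{7} + 55 \left(- \frac{1}{222}\right)\right)\right) \left(-42\right) = 20651 - \left(98 + \left(\frac{5}{7} - \frac{55}{222}\right)\right) \left(-42\right) = 20651 - \left(98 + \frac{725}{1554}\right) \left(-42\right) = 20651 - \frac{153017}{1554} \left(-42\right) = 20651 - - \frac{153017}{37} = 20651 + \frac{153017}{37} = \frac{917104}{37}$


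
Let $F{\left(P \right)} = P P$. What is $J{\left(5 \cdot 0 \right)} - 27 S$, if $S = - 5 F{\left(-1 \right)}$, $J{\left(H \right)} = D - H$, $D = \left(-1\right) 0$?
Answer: $135$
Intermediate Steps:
$D = 0$
$F{\left(P \right)} = P^{2}$
$J{\left(H \right)} = - H$ ($J{\left(H \right)} = 0 - H = - H$)
$S = -5$ ($S = - 5 \left(-1\right)^{2} = \left(-5\right) 1 = -5$)
$J{\left(5 \cdot 0 \right)} - 27 S = - 5 \cdot 0 - -135 = \left(-1\right) 0 + 135 = 0 + 135 = 135$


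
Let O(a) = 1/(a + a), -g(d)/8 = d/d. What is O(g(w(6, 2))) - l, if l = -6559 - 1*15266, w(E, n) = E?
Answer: 349199/16 ≈ 21825.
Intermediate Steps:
g(d) = -8 (g(d) = -8*d/d = -8*1 = -8)
l = -21825 (l = -6559 - 15266 = -21825)
O(a) = 1/(2*a)
O(g(w(6, 2))) - l = (½)/(-8) - 1*(-21825) = (½)*(-⅛) + 21825 = -1/16 + 21825 = 349199/16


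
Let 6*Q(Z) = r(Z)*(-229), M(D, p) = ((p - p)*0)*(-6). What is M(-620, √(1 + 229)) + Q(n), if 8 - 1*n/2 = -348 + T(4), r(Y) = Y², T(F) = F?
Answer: -56748032/3 ≈ -1.8916e+7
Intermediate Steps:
M(D, p) = 0 (M(D, p) = (0*0)*(-6) = 0*(-6) = 0)
n = 704 (n = 16 - 2*(-348 + 4) = 16 - 2*(-344) = 16 + 688 = 704)
Q(Z) = -229*Z²/6 (Q(Z) = (Z²*(-229))/6 = (-229*Z²)/6 = -229*Z²/6)
M(-620, √(1 + 229)) + Q(n) = 0 - 229/6*704² = 0 - 229/6*495616 = 0 - 56748032/3 = -56748032/3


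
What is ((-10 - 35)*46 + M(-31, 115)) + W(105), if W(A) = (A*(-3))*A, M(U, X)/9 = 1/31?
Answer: -1089486/31 ≈ -35145.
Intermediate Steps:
M(U, X) = 9/31
W(A) = -3*A**2 (W(A) = (-3*A)*A = -3*A**2)
((-10 - 35)*46 + M(-31, 115)) + W(105) = ((-10 - 35)*46 + 9/31) - 3*105**2 = (-45*46 + 9/31) - 3*11025 = (-2070 + 9/31) - 33075 = -64161/31 - 33075 = -1089486/31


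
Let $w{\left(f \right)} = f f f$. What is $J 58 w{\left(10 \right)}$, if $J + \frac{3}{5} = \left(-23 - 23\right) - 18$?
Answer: $-3746800$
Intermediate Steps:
$w{\left(f \right)} = f^{3}$ ($w{\left(f \right)} = f^{2} f = f^{3}$)
$J = - \frac{323}{5}$ ($J = - \frac{3}{5} - 64 = - \frac{323}{5} \approx -64.6$)
$J 58 w{\left(10 \right)} = \left(- \frac{323}{5}\right) 58 \cdot 10^{3} = \left(- \frac{18734}{5}\right) 1000 = -3746800$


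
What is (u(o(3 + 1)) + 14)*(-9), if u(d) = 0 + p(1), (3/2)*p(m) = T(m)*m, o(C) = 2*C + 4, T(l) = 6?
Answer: -162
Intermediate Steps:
o(C) = 4 + 2*C
p(m) = 4*m (p(m) = 2*(6*m)/3 = 4*m)
u(d) = 4 (u(d) = 0 + 4*1 = 0 + 4 = 4)
(u(o(3 + 1)) + 14)*(-9) = (4 + 14)*(-9) = 18*(-9) = -162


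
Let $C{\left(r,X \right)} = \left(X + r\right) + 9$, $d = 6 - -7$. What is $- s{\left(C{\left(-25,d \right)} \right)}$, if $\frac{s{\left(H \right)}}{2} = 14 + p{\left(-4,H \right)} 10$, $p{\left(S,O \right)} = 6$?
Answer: $-148$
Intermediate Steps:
$d = 13$ ($d = 6 + 7 = 13$)
$C{\left(r,X \right)} = 9 + X + r$
$s{\left(H \right)} = 148$ ($s{\left(H \right)} = 2 \left(14 + 6 \cdot 10\right) = 2 \left(14 + 60\right) = 2 \cdot 74 = 148$)
$- s{\left(C{\left(-25,d \right)} \right)} = \left(-1\right) 148 = -148$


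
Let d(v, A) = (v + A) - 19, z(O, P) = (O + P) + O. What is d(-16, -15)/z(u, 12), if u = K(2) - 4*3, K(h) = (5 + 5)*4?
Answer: -25/34 ≈ -0.73529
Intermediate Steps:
K(h) = 40 (K(h) = 10*4 = 40)
u = 28 (u = 40 - 4*3 = 40 - 12 = 28)
z(O, P) = P + 2*O
d(v, A) = -19 + A + v (d(v, A) = (A + v) - 19 = -19 + A + v)
d(-16, -15)/z(u, 12) = (-19 - 15 - 16)/(12 + 2*28) = -50/(12 + 56) = -50/68 = -50*1/68 = -25/34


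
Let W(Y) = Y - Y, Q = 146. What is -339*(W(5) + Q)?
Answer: -49494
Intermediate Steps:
W(Y) = 0
-339*(W(5) + Q) = -339*(0 + 146) = -339*146 = -49494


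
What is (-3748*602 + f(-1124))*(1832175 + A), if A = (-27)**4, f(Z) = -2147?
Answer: -5338092009888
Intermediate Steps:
A = 531441
(-3748*602 + f(-1124))*(1832175 + A) = (-3748*602 - 2147)*(1832175 + 531441) = (-2256296 - 2147)*2363616 = -2258443*2363616 = -5338092009888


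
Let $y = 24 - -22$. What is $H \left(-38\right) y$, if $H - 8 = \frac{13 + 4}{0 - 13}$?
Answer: $- \frac{152076}{13} \approx -11698.0$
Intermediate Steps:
$H = \frac{87}{13}$ ($H = 8 + \frac{13 + 4}{0 - 13} = 8 + \frac{17}{-13} = 8 + 17 \left(- \frac{1}{13}\right) = 8 - \frac{17}{13} = \frac{87}{13} \approx 6.6923$)
$y = 46$ ($y = 24 + 22 = 46$)
$H \left(-38\right) y = \frac{87}{13} \left(-38\right) 46 = \left(- \frac{3306}{13}\right) 46 = - \frac{152076}{13}$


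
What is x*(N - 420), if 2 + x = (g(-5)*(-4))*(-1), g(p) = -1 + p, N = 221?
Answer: 5174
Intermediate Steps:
x = -26 (x = -2 + ((-1 - 5)*(-4))*(-1) = -2 - 6*(-4)*(-1) = -2 + 24*(-1) = -2 - 24 = -26)
x*(N - 420) = -26*(221 - 420) = -26*(-199) = 5174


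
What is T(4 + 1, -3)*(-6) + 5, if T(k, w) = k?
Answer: -25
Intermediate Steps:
T(4 + 1, -3)*(-6) + 5 = (4 + 1)*(-6) + 5 = 5*(-6) + 5 = -30 + 5 = -25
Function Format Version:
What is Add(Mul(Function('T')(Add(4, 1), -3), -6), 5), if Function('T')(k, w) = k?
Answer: -25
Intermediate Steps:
Add(Mul(Function('T')(Add(4, 1), -3), -6), 5) = Add(Mul(Add(4, 1), -6), 5) = Add(Mul(5, -6), 5) = Add(-30, 5) = -25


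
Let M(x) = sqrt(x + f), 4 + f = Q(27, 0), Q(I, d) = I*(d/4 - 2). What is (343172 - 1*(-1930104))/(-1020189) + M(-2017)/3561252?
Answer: -2273276/1020189 + 5*I*sqrt(83)/3561252 ≈ -2.2283 + 1.2791e-5*I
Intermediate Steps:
Q(I, d) = I*(-2 + d/4) (Q(I, d) = I*(d*(1/4) - 2) = I*(d/4 - 2) = I*(-2 + d/4))
f = -58 (f = -4 + (1/4)*27*(-8 + 0) = -4 + (1/4)*27*(-8) = -4 - 54 = -58)
M(x) = sqrt(-58 + x) (M(x) = sqrt(x - 58) = sqrt(-58 + x))
(343172 - 1*(-1930104))/(-1020189) + M(-2017)/3561252 = (343172 - 1*(-1930104))/(-1020189) + sqrt(-58 - 2017)/3561252 = (343172 + 1930104)*(-1/1020189) + sqrt(-2075)*(1/3561252) = 2273276*(-1/1020189) + (5*I*sqrt(83))*(1/3561252) = -2273276/1020189 + 5*I*sqrt(83)/3561252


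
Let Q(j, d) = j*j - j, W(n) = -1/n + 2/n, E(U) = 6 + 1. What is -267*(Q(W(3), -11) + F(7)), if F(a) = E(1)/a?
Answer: -623/3 ≈ -207.67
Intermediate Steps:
E(U) = 7
W(n) = 1/n
Q(j, d) = j² - j
F(a) = 7/a
-267*(Q(W(3), -11) + F(7)) = -267*((-1 + 1/3)/3 + 7/7) = -267*((-1 + ⅓)/3 + 7*(⅐)) = -267*((⅓)*(-⅔) + 1) = -267*(-2/9 + 1) = -267*7/9 = -623/3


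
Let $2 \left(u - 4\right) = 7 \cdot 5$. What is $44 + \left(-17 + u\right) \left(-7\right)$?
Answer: $\frac{25}{2} \approx 12.5$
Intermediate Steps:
$u = \frac{43}{2}$ ($u = 4 + \frac{7 \cdot 5}{2} = 4 + \frac{1}{2} \cdot 35 = 4 + \frac{35}{2} = \frac{43}{2} \approx 21.5$)
$44 + \left(-17 + u\right) \left(-7\right) = 44 + \left(-17 + \frac{43}{2}\right) \left(-7\right) = 44 + \frac{9}{2} \left(-7\right) = 44 - \frac{63}{2} = \frac{25}{2}$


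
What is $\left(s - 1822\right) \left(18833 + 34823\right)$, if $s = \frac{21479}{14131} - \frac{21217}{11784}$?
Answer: $- \frac{2035209703446353}{20814963} \approx -9.7776 \cdot 10^{7}$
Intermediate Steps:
$s = - \frac{46708891}{166519704}$ ($s = 21479 \cdot \frac{1}{14131} - \frac{21217}{11784} = \frac{21479}{14131} - \frac{21217}{11784} = - \frac{46708891}{166519704} \approx -0.2805$)
$\left(s - 1822\right) \left(18833 + 34823\right) = \left(- \frac{46708891}{166519704} - 1822\right) \left(18833 + 34823\right) = \left(- \frac{303445609579}{166519704}\right) 53656 = - \frac{2035209703446353}{20814963}$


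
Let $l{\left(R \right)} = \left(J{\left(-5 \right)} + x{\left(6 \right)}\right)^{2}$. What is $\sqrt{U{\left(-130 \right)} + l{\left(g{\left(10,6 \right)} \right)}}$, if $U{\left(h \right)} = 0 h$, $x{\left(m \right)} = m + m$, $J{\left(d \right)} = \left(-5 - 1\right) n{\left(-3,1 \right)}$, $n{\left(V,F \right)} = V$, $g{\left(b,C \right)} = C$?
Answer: $30$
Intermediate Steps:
$J{\left(d \right)} = 18$ ($J{\left(d \right)} = \left(-5 - 1\right) \left(-3\right) = \left(-6\right) \left(-3\right) = 18$)
$x{\left(m \right)} = 2 m$
$U{\left(h \right)} = 0$
$l{\left(R \right)} = 900$ ($l{\left(R \right)} = \left(18 + 2 \cdot 6\right)^{2} = \left(18 + 12\right)^{2} = 30^{2} = 900$)
$\sqrt{U{\left(-130 \right)} + l{\left(g{\left(10,6 \right)} \right)}} = \sqrt{0 + 900} = \sqrt{900} = 30$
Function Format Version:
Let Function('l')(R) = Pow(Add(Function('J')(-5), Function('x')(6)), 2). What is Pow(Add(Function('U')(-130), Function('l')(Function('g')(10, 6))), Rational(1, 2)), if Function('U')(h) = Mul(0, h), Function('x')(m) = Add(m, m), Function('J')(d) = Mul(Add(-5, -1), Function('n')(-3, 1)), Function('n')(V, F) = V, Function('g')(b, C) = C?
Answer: 30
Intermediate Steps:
Function('J')(d) = 18 (Function('J')(d) = Mul(Add(-5, -1), -3) = Mul(-6, -3) = 18)
Function('x')(m) = Mul(2, m)
Function('U')(h) = 0
Function('l')(R) = 900 (Function('l')(R) = Pow(Add(18, Mul(2, 6)), 2) = Pow(Add(18, 12), 2) = Pow(30, 2) = 900)
Pow(Add(Function('U')(-130), Function('l')(Function('g')(10, 6))), Rational(1, 2)) = Pow(Add(0, 900), Rational(1, 2)) = Pow(900, Rational(1, 2)) = 30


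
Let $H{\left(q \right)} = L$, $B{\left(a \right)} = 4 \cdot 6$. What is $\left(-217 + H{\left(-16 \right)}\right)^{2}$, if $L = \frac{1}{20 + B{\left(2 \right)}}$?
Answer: $\frac{91145209}{1936} \approx 47079.0$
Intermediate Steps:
$B{\left(a \right)} = 24$
$L = \frac{1}{44}$ ($L = \frac{1}{20 + 24} = \frac{1}{44} \approx 0.022727$)
$H{\left(q \right)} = \frac{1}{44}$
$\left(-217 + H{\left(-16 \right)}\right)^{2} = \left(-217 + \frac{1}{44}\right)^{2} = \left(- \frac{9547}{44}\right)^{2} = \frac{91145209}{1936}$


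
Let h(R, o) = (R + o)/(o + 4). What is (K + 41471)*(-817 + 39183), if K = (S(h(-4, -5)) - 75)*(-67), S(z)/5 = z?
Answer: 1668192046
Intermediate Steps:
h(R, o) = (R + o)/(4 + o)
S(z) = 5*z
K = 2010 (K = (5*((-4 - 5)/(4 - 5)) - 75)*(-67) = (5*(-9/(-1)) - 75)*(-67) = (5*(-1*(-9)) - 75)*(-67) = (5*9 - 75)*(-67) = (45 - 75)*(-67) = -30*(-67) = 2010)
(K + 41471)*(-817 + 39183) = (2010 + 41471)*(-817 + 39183) = 43481*38366 = 1668192046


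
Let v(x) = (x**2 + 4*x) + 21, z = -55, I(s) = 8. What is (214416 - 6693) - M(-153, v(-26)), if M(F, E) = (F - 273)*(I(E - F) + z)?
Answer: 187701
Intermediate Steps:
v(x) = 21 + x**2 + 4*x
M(F, E) = 12831 - 47*F (M(F, E) = (F - 273)*(8 - 55) = (-273 + F)*(-47) = 12831 - 47*F)
(214416 - 6693) - M(-153, v(-26)) = (214416 - 6693) - (12831 - 47*(-153)) = 207723 - (12831 + 7191) = 207723 - 1*20022 = 207723 - 20022 = 187701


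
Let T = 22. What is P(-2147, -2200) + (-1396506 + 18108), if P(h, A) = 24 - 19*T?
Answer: -1378792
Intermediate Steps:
P(h, A) = -394 (P(h, A) = 24 - 19*22 = 24 - 418 = -394)
P(-2147, -2200) + (-1396506 + 18108) = -394 + (-1396506 + 18108) = -394 - 1378398 = -1378792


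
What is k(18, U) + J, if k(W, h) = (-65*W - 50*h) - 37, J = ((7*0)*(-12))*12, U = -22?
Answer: -107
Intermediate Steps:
J = 0 (J = (0*(-12))*12 = 0*12 = 0)
k(W, h) = -37 - 65*W - 50*h
k(18, U) + J = (-37 - 65*18 - 50*(-22)) + 0 = (-37 - 1170 + 1100) + 0 = -107 + 0 = -107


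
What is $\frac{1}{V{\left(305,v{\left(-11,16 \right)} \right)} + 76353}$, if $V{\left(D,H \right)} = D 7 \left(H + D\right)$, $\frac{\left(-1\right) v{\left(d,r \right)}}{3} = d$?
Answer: $\frac{1}{797983} \approx 1.2532 \cdot 10^{-6}$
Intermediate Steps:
$v{\left(d,r \right)} = - 3 d$
$V{\left(D,H \right)} = 7 D \left(D + H\right)$
$\frac{1}{V{\left(305,v{\left(-11,16 \right)} \right)} + 76353} = \frac{1}{7 \cdot 305 \left(305 - -33\right) + 76353} = \frac{1}{7 \cdot 305 \left(305 + 33\right) + 76353} = \frac{1}{7 \cdot 305 \cdot 338 + 76353} = \frac{1}{721630 + 76353} = \frac{1}{797983}$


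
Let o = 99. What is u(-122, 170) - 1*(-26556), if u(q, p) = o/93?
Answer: 823269/31 ≈ 26557.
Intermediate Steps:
u(q, p) = 33/31 (u(q, p) = 99/93 = 99*(1/93) = 33/31)
u(-122, 170) - 1*(-26556) = 33/31 - 1*(-26556) = 33/31 + 26556 = 823269/31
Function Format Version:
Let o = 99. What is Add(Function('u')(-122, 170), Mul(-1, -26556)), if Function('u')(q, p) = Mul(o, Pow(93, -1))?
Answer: Rational(823269, 31) ≈ 26557.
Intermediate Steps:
Function('u')(q, p) = Rational(33, 31) (Function('u')(q, p) = Mul(99, Pow(93, -1)) = Mul(99, Rational(1, 93)) = Rational(33, 31))
Add(Function('u')(-122, 170), Mul(-1, -26556)) = Add(Rational(33, 31), Mul(-1, -26556)) = Add(Rational(33, 31), 26556) = Rational(823269, 31)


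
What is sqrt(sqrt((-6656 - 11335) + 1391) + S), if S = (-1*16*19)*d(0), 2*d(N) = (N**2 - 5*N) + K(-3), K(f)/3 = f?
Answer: sqrt(1368 + 10*I*sqrt(166)) ≈ 37.027 + 1.7398*I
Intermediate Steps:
K(f) = 3*f
d(N) = -9/2 + N**2/2 - 5*N/2 (d(N) = ((N**2 - 5*N) + 3*(-3))/2 = ((N**2 - 5*N) - 9)/2 = (-9 + N**2 - 5*N)/2 = -9/2 + N**2/2 - 5*N/2)
S = 1368 (S = (-1*16*19)*(-9/2 + (1/2)*0**2 - 5/2*0) = (-16*19)*(-9/2 + (1/2)*0 + 0) = -304*(-9/2 + 0 + 0) = -304*(-9/2) = 1368)
sqrt(sqrt((-6656 - 11335) + 1391) + S) = sqrt(sqrt((-6656 - 11335) + 1391) + 1368) = sqrt(sqrt(-17991 + 1391) + 1368) = sqrt(sqrt(-16600) + 1368) = sqrt(10*I*sqrt(166) + 1368) = sqrt(1368 + 10*I*sqrt(166))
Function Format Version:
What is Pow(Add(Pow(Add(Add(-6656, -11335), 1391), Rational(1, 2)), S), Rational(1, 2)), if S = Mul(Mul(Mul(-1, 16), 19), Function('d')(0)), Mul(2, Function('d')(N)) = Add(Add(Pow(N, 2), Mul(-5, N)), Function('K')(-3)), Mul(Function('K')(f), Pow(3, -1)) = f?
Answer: Pow(Add(1368, Mul(10, I, Pow(166, Rational(1, 2)))), Rational(1, 2)) ≈ Add(37.027, Mul(1.7398, I))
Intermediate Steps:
Function('K')(f) = Mul(3, f)
Function('d')(N) = Add(Rational(-9, 2), Mul(Rational(1, 2), Pow(N, 2)), Mul(Rational(-5, 2), N)) (Function('d')(N) = Mul(Rational(1, 2), Add(Add(Pow(N, 2), Mul(-5, N)), Mul(3, -3))) = Mul(Rational(1, 2), Add(Add(Pow(N, 2), Mul(-5, N)), -9)) = Mul(Rational(1, 2), Add(-9, Pow(N, 2), Mul(-5, N))) = Add(Rational(-9, 2), Mul(Rational(1, 2), Pow(N, 2)), Mul(Rational(-5, 2), N)))
S = 1368 (S = Mul(Mul(Mul(-1, 16), 19), Add(Rational(-9, 2), Mul(Rational(1, 2), Pow(0, 2)), Mul(Rational(-5, 2), 0))) = Mul(Mul(-16, 19), Add(Rational(-9, 2), Mul(Rational(1, 2), 0), 0)) = Mul(-304, Add(Rational(-9, 2), 0, 0)) = Mul(-304, Rational(-9, 2)) = 1368)
Pow(Add(Pow(Add(Add(-6656, -11335), 1391), Rational(1, 2)), S), Rational(1, 2)) = Pow(Add(Pow(Add(Add(-6656, -11335), 1391), Rational(1, 2)), 1368), Rational(1, 2)) = Pow(Add(Pow(Add(-17991, 1391), Rational(1, 2)), 1368), Rational(1, 2)) = Pow(Add(Pow(-16600, Rational(1, 2)), 1368), Rational(1, 2)) = Pow(Add(Mul(10, I, Pow(166, Rational(1, 2))), 1368), Rational(1, 2)) = Pow(Add(1368, Mul(10, I, Pow(166, Rational(1, 2)))), Rational(1, 2))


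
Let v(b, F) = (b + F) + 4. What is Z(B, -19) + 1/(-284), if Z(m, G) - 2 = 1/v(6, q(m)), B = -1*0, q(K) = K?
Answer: 2977/1420 ≈ 2.0965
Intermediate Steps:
v(b, F) = 4 + F + b (v(b, F) = (F + b) + 4 = 4 + F + b)
B = 0
Z(m, G) = 2 + 1/(10 + m) (Z(m, G) = 2 + 1/(4 + m + 6) = 2 + 1/(10 + m))
Z(B, -19) + 1/(-284) = (21 + 2*0)/(10 + 0) + 1/(-284) = (21 + 0)/10 - 1/284 = (⅒)*21 - 1/284 = 21/10 - 1/284 = 2977/1420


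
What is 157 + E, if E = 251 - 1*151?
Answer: 257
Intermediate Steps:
E = 100 (E = 251 - 151 = 100)
157 + E = 157 + 100 = 257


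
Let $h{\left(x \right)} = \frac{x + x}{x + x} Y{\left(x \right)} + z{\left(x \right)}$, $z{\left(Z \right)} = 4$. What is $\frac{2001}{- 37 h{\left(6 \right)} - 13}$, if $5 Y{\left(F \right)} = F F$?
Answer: $- \frac{10005}{2137} \approx -4.6818$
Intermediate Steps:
$Y{\left(F \right)} = \frac{F^{2}}{5}$ ($Y{\left(F \right)} = \frac{F F}{5} = \frac{F^{2}}{5}$)
$h{\left(x \right)} = 4 + \frac{x^{2}}{5}$ ($h{\left(x \right)} = \frac{x + x}{x + x} \frac{x^{2}}{5} + 4 = \frac{2 x}{2 x} \frac{x^{2}}{5} + 4 = 2 x \frac{1}{2 x} \frac{x^{2}}{5} + 4 = 1 \frac{x^{2}}{5} + 4 = \frac{x^{2}}{5} + 4 = 4 + \frac{x^{2}}{5}$)
$\frac{2001}{- 37 h{\left(6 \right)} - 13} = \frac{2001}{- 37 \left(4 + \frac{6^{2}}{5}\right) - 13} = \frac{2001}{- 37 \left(4 + \frac{1}{5} \cdot 36\right) - 13} = \frac{2001}{- 37 \left(4 + \frac{36}{5}\right) - 13} = \frac{2001}{\left(-37\right) \frac{56}{5} - 13} = \frac{2001}{- \frac{2072}{5} - 13} = \frac{2001}{- \frac{2137}{5}} = 2001 \left(- \frac{5}{2137}\right) = - \frac{10005}{2137}$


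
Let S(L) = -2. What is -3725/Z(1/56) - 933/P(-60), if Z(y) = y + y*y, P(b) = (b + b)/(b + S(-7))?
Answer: -234181537/1140 ≈ -2.0542e+5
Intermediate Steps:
P(b) = 2*b/(-2 + b) (P(b) = (b + b)/(b - 2) = (2*b)/(-2 + b) = 2*b/(-2 + b))
Z(y) = y + y²
-3725/Z(1/56) - 933/P(-60) = -3725*56/(1 + 1/56) - 933/(2*(-60)/(-2 - 60)) = -3725*56/(1 + 1/56) - 933/(2*(-60)/(-62)) = -3725/((1/56)*(57/56)) - 933/(2*(-60)*(-1/62)) = -3725/57/3136 - 933/60/31 = -3725*3136/57 - 933*31/60 = -11681600/57 - 9641/20 = -234181537/1140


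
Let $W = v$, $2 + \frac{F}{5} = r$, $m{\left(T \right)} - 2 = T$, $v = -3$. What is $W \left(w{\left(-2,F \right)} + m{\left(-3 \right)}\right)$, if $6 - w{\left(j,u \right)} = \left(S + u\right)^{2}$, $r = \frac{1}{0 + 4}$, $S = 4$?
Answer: $\frac{843}{16} \approx 52.688$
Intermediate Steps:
$m{\left(T \right)} = 2 + T$
$r = \frac{1}{4} \approx 0.25$
$F = - \frac{35}{4}$ ($F = -10 + 5 \cdot \frac{1}{4} = -10 + \frac{5}{4} = - \frac{35}{4} \approx -8.75$)
$w{\left(j,u \right)} = 6 - \left(4 + u\right)^{2}$
$W = -3$
$W \left(w{\left(-2,F \right)} + m{\left(-3 \right)}\right) = - 3 \left(\left(6 - \left(4 - \frac{35}{4}\right)^{2}\right) + \left(2 - 3\right)\right) = - 3 \left(\left(6 - \left(- \frac{19}{4}\right)^{2}\right) - 1\right) = - 3 \left(\left(6 - \frac{361}{16}\right) - 1\right) = - 3 \left(- \frac{265}{16} - 1\right) = \left(-3\right) \left(- \frac{281}{16}\right) = \frac{843}{16}$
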